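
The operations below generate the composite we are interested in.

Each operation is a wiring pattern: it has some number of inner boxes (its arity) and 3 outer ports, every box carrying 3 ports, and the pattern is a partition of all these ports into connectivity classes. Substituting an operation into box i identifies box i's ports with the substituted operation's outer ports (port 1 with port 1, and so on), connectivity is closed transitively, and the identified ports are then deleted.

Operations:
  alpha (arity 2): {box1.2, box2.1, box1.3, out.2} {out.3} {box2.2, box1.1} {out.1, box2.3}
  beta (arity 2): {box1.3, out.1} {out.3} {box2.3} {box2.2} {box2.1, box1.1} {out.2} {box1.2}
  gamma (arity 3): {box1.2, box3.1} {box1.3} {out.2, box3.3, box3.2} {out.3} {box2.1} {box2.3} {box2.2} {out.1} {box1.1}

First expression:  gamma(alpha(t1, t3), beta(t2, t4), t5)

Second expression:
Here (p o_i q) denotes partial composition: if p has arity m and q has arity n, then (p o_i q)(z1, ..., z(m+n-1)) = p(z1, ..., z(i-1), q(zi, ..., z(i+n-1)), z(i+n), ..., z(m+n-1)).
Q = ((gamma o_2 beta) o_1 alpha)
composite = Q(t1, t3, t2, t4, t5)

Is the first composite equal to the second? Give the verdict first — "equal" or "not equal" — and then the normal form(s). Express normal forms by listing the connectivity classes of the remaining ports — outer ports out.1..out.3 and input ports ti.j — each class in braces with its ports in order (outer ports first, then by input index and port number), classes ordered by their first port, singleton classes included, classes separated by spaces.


The first composite normalizes to {out.1} {out.2, t5.2, t5.3} {out.3} {t1.1, t3.2} {t1.2, t1.3, t3.1, t5.1} {t2.1, t4.1} {t2.2} {t2.3} {t3.3} {t4.2} {t4.3}
The second composite normalizes to {out.1} {out.2, t5.2, t5.3} {out.3} {t1.1, t3.2} {t1.2, t1.3, t3.1, t5.1} {t2.1, t4.1} {t2.2} {t2.3} {t3.3} {t4.2} {t4.3}
Identical normal forms: equal.

equal — both sides give {out.1} {out.2, t5.2, t5.3} {out.3} {t1.1, t3.2} {t1.2, t1.3, t3.1, t5.1} {t2.1, t4.1} {t2.2} {t2.3} {t3.3} {t4.2} {t4.3}


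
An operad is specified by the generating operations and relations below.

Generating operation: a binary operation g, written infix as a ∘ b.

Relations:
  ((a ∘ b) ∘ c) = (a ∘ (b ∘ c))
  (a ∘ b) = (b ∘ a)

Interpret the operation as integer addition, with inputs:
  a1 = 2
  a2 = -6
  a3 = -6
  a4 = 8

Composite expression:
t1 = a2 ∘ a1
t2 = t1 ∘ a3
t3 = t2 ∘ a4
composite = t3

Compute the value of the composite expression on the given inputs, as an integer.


-2

(a2 ∘ a1) = -4
((a2 ∘ a1) ∘ a3) = -10
(((a2 ∘ a1) ∘ a3) ∘ a4) = -2


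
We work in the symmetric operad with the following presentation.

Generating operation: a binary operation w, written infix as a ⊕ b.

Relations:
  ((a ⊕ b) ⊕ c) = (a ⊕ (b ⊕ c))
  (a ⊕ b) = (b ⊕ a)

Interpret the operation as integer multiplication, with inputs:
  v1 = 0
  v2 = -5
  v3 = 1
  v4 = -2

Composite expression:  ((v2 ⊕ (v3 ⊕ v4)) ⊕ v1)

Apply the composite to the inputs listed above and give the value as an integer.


0

(v3 ⊕ v4) = -2
(v2 ⊕ (v3 ⊕ v4)) = 10
((v2 ⊕ (v3 ⊕ v4)) ⊕ v1) = 0


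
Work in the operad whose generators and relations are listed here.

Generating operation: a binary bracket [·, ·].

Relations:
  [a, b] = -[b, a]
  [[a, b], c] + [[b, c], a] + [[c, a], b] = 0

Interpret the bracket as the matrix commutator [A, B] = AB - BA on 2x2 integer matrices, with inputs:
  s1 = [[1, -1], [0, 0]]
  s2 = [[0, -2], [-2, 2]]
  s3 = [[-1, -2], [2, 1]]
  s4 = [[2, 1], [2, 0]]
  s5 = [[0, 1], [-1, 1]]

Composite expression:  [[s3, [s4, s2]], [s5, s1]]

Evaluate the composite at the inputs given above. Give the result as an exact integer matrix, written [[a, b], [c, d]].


[[-12, 24], [-8, 12]]

[s4, s2] = [[2, -2], [0, -2]]
[s3, [s4, s2]] = [[4, 12], [8, -4]]
[s5, s1] = [[-1, 0], [-1, 1]]
[[s3, [s4, s2]], [s5, s1]] = [[-12, 24], [-8, 12]]


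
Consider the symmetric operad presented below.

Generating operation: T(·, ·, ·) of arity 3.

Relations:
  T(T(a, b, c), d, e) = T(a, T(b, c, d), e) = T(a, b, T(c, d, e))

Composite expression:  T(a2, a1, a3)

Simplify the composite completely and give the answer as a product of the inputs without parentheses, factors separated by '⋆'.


a2 ⋆ a1 ⋆ a3


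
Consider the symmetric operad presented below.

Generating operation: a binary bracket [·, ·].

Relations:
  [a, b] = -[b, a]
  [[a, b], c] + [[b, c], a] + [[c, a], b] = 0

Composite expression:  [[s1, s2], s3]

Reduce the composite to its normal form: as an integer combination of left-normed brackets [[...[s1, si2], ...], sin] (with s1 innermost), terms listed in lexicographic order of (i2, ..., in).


[[s1, s2], s3]

Antisymmetry and Jacobi reduce to s1-anchored left-normed brackets.
Composite bracket: [[s1, s2], s3]
Expanding via [a, b] = ab - ba: 4 signed words (2^2 = 4).
Collect the words opening with s1:
  s1s2s3 (sign +1) contributes +[[s1, s2], s3]


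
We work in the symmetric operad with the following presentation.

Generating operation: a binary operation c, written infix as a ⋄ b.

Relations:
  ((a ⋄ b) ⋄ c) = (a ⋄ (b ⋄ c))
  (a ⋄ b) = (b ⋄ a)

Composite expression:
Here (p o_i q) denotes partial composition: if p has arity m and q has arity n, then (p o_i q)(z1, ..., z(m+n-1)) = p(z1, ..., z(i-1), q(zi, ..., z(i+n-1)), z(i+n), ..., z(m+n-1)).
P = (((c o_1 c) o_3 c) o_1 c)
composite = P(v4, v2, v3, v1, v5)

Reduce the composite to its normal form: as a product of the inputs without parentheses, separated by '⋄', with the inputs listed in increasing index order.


v1 ⋄ v2 ⋄ v3 ⋄ v4 ⋄ v5

Any arrangement under c is one operation, so sort the v-inputs.
(v4 ⋄ v2) unparenthesizes to v4 ⋄ v2
((v4 ⋄ v2) ⋄ v3) unparenthesizes to v4 ⋄ v2 ⋄ v3
(v1 ⋄ v5) unparenthesizes to v1 ⋄ v5
(((v4 ⋄ v2) ⋄ v3) ⋄ (v1 ⋄ v5)) unparenthesizes to v4 ⋄ v2 ⋄ v3 ⋄ v1 ⋄ v5
the factors in increasing index order: v1 ⋄ v2 ⋄ v3 ⋄ v4 ⋄ v5


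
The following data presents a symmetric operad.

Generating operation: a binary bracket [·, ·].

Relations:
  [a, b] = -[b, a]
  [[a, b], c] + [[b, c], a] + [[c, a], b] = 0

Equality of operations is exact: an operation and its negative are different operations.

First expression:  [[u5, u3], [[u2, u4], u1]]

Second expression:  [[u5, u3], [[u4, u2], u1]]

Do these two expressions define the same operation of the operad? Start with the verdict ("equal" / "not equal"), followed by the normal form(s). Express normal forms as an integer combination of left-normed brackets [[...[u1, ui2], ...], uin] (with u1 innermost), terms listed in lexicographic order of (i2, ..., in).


not equal — first -[[[[u1, u2], u4], u3], u5] + [[[[u1, u2], u4], u5], u3] + [[[[u1, u4], u2], u3], u5] - [[[[u1, u4], u2], u5], u3], second [[[[u1, u2], u4], u3], u5] - [[[[u1, u2], u4], u5], u3] - [[[[u1, u4], u2], u3], u5] + [[[[u1, u4], u2], u5], u3]

In normal form, the first expression is -[[[[u1, u2], u4], u3], u5] + [[[[u1, u2], u4], u5], u3] + [[[[u1, u4], u2], u3], u5] - [[[[u1, u4], u2], u5], u3]
In normal form, the second expression is [[[[u1, u2], u4], u3], u5] - [[[[u1, u2], u4], u5], u3] - [[[[u1, u4], u2], u3], u5] + [[[[u1, u4], u2], u5], u3]
They disagree, so not equal.


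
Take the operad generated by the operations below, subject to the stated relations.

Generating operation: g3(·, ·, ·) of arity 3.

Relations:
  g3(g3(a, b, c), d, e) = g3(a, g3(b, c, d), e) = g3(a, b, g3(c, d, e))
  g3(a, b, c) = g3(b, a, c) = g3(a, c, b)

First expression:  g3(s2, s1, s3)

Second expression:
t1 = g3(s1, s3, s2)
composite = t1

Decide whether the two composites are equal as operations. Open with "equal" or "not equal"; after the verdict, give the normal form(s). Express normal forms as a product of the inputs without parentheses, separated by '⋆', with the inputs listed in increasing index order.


equal; both compose to s1 ⋆ s2 ⋆ s3

Normal form of the first expression: s1 ⋆ s2 ⋆ s3
Normal form of the second expression: s1 ⋆ s2 ⋆ s3
The forms coincide; equal.


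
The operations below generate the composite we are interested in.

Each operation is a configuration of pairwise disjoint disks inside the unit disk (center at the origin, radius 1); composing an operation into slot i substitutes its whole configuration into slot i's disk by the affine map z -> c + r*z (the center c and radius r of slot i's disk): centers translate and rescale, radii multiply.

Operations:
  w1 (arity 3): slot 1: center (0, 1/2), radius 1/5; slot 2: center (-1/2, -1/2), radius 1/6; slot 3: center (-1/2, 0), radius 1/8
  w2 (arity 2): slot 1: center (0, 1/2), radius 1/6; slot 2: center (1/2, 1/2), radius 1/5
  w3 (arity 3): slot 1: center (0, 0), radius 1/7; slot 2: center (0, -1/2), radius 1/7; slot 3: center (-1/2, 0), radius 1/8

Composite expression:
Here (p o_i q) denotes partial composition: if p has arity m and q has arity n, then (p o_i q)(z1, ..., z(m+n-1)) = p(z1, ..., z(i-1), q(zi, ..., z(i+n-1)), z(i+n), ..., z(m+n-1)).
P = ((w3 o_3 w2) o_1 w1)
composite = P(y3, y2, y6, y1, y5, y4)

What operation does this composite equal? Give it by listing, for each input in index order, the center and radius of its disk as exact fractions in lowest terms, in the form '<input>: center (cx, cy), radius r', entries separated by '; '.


y1: center (0, -1/2), radius 1/7; y2: center (-1/14, -1/14), radius 1/42; y3: center (0, 1/14), radius 1/35; y4: center (-7/16, 1/16), radius 1/40; y5: center (-1/2, 1/16), radius 1/48; y6: center (-1/14, 0), radius 1/56

Affine substitution under w3: radii multiply and y-centers shift.
input y3: composing its 2 substitution steps yields center (0, 1/14), radius 1/35
input y2: composing its 2 substitution steps yields center (-1/14, -1/14), radius 1/42
input y6: composing its 2 substitution steps yields center (-1/14, 0), radius 1/56
input y1: composing its 1 substitution step yields center (0, -1/2), radius 1/7
input y5: composing its 2 substitution steps yields center (-1/2, 1/16), radius 1/48
input y4: composing its 2 substitution steps yields center (-7/16, 1/16), radius 1/40


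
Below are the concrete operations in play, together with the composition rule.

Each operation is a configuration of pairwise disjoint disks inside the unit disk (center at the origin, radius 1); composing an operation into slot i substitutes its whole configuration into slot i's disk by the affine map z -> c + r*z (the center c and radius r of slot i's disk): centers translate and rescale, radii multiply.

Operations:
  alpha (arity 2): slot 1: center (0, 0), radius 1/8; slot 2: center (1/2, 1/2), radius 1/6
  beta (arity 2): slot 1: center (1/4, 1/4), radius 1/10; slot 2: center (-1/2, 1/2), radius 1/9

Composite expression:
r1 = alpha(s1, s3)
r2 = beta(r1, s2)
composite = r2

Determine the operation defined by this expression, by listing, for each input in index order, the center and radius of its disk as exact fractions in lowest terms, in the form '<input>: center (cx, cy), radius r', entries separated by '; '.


s1: center (1/4, 1/4), radius 1/80; s2: center (-1/2, 1/2), radius 1/9; s3: center (3/10, 3/10), radius 1/60

Each s-disk chains the slot maps above it in beta; radii multiply.
input s1: composing its 2 substitution steps yields center (1/4, 1/4), radius 1/80
input s3: composing its 2 substitution steps yields center (3/10, 3/10), radius 1/60
input s2: composing its 1 substitution step yields center (-1/2, 1/2), radius 1/9


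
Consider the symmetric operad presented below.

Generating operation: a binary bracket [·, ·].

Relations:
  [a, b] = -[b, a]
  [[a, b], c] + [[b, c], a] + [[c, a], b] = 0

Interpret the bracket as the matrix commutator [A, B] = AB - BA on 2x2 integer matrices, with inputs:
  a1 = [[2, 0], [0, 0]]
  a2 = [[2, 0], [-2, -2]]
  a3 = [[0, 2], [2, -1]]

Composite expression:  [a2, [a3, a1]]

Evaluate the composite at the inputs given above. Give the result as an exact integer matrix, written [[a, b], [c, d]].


[[-8, -16], [-16, 8]]

[a3, a1] = [[0, -4], [4, 0]]
[a2, [a3, a1]] = [[-8, -16], [-16, 8]]


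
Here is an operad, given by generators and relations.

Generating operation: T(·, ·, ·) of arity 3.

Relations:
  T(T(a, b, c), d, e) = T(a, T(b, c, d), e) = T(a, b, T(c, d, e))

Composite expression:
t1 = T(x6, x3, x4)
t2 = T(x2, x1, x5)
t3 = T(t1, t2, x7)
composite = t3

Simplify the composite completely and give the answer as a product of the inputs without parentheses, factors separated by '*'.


x6 * x3 * x4 * x2 * x1 * x5 * x7

Key point: T is associative — brackets drop, the x-order remains.
T(x6, x3, x4) flattens to x6 * x3 * x4
T(x2, x1, x5) flattens to x2 * x1 * x5
T(T(x6, x3, x4), T(x2, x1, x5), x7) flattens to x6 * x3 * x4 * x2 * x1 * x5 * x7


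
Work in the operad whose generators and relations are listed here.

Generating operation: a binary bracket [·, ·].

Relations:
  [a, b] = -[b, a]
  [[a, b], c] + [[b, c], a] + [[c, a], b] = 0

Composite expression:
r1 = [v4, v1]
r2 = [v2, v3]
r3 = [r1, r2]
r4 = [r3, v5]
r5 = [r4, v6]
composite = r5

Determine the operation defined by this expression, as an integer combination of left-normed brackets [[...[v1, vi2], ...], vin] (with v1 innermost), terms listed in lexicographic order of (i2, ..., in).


Antisymmetry and Jacobi reduce to v1-anchored left-normed brackets.
Composite bracket: [[[[v4, v1], [v2, v3]], v5], v6]
The bracket unfolds into 32 signed words via [a, b] = ab - ba (2^5 = 32).
Keep just the words that open with v1:
  v1v4v2v3v5v6 appears with sign -1, giving the term -[[[[[v1, v4], v2], v3], v5], v6]
  v1v4v3v2v5v6 appears with sign +1, giving the term +[[[[[v1, v4], v3], v2], v5], v6]

-[[[[[v1, v4], v2], v3], v5], v6] + [[[[[v1, v4], v3], v2], v5], v6]


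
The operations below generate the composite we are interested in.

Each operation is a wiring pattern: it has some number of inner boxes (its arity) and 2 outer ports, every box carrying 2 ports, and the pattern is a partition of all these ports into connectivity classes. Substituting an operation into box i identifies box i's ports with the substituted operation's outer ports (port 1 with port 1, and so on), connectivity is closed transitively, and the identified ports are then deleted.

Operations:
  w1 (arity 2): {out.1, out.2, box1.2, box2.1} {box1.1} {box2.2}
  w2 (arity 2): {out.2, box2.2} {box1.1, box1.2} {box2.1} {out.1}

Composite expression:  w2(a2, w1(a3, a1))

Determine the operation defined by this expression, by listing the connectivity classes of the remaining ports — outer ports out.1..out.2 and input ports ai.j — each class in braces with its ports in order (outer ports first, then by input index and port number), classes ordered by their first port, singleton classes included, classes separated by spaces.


Substituting into w2 glues patterns; closure does the rest.
stage w1: inputs (a3, a1), connectivity {out.1, out.2, a1.1, a3.2} {a1.2} {a3.1}, out.j its boundary
stage w2: inputs (a2, a3, a1), connectivity {out.1} {out.2, a1.1, a3.2} {a1.2} {a2.1, a2.2} {a3.1}, out.j its boundary

{out.1} {out.2, a1.1, a3.2} {a1.2} {a2.1, a2.2} {a3.1}


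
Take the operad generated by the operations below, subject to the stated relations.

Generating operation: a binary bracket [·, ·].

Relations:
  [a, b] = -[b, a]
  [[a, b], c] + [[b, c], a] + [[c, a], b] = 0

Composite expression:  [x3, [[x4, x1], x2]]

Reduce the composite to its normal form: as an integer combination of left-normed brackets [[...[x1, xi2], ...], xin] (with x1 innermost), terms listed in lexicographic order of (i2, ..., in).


[[[x1, x4], x2], x3]

Skip Jacobi rewriting: expand, keep x1-initial words, read off terms.
Composite bracket: [x3, [[x4, x1], x2]]
Applying ab - ba throughout gives 8 signed words (2^3 = 8).
Keep just the words that open with x1:
  x1x4x2x3 appears with sign +1, giving the term +[[[x1, x4], x2], x3]


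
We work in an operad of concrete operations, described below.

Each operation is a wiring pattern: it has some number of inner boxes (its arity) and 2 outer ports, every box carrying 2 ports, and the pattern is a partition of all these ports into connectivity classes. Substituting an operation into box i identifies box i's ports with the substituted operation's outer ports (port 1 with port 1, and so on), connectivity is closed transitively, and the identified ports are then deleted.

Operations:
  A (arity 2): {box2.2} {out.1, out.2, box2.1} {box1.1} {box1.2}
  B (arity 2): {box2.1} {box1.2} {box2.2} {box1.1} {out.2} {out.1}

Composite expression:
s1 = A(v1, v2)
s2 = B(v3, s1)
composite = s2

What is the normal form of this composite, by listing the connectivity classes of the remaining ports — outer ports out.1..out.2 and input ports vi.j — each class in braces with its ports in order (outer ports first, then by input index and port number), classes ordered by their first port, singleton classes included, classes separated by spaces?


After gluing at B, chains via deleted ports link the v-ports.
stage A: inputs (v1, v2), connectivity {out.1, out.2, v2.1} {v1.1} {v1.2} {v2.2}, out.j its boundary
stage B: inputs (v3, v1, v2), connectivity {out.1} {out.2} {v1.1} {v1.2} {v2.1} {v2.2} {v3.1} {v3.2}, out.j its boundary

{out.1} {out.2} {v1.1} {v1.2} {v2.1} {v2.2} {v3.1} {v3.2}


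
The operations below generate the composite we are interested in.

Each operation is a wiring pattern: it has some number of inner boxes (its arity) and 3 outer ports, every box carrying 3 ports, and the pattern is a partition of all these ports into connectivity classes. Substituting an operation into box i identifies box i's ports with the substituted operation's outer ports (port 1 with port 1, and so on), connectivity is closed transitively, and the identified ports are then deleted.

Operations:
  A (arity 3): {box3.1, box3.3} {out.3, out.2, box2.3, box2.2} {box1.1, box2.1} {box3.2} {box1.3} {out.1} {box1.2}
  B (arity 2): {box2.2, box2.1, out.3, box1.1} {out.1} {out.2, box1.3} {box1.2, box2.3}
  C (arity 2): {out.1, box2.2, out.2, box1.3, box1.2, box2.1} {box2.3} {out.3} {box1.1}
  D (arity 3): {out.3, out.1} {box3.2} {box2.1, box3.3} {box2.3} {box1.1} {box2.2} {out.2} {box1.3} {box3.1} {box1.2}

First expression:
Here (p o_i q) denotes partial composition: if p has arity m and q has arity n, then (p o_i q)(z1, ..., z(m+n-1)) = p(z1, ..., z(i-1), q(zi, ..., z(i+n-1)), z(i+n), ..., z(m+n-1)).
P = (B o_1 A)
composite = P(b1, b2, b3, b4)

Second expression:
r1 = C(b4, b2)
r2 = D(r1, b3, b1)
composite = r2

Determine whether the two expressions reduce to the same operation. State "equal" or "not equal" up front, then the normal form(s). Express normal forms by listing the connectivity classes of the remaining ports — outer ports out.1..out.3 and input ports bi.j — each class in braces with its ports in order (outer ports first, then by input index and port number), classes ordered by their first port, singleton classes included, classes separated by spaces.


not equal; the first gives {out.1} {out.2, b2.2, b2.3, b4.3} {out.3, b4.1, b4.2} {b1.1, b2.1} {b1.2} {b1.3} {b3.1, b3.3} {b3.2} and the second {out.1, out.3} {out.2} {b1.1} {b1.2} {b1.3, b3.1} {b2.1, b2.2, b4.2, b4.3} {b2.3} {b3.2} {b3.3} {b4.1}


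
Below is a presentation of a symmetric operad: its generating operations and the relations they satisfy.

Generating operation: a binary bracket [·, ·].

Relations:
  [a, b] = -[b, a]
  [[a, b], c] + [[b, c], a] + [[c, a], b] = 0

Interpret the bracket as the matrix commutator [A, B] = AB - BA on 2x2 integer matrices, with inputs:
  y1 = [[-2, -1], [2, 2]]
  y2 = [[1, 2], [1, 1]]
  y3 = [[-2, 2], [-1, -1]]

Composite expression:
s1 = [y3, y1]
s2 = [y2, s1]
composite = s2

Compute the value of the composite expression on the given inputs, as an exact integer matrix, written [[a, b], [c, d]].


[[3, -12], [6, -3]]

[y3, y1] = [[3, 9], [6, -3]]
[y2, [y3, y1]] = [[3, -12], [6, -3]]


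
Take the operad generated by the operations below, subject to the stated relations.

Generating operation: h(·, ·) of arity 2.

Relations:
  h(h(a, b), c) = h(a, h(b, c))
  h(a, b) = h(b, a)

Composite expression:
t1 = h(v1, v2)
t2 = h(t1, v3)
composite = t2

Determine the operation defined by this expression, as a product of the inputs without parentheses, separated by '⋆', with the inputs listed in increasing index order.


Shape and order are irrelevant to h; the v-input set decides.
h(v1, v2) spells out as v1 ⋆ v2
h(h(v1, v2), v3) spells out as v1 ⋆ v2 ⋆ v3
the factors in increasing index order: v1 ⋆ v2 ⋆ v3

v1 ⋆ v2 ⋆ v3


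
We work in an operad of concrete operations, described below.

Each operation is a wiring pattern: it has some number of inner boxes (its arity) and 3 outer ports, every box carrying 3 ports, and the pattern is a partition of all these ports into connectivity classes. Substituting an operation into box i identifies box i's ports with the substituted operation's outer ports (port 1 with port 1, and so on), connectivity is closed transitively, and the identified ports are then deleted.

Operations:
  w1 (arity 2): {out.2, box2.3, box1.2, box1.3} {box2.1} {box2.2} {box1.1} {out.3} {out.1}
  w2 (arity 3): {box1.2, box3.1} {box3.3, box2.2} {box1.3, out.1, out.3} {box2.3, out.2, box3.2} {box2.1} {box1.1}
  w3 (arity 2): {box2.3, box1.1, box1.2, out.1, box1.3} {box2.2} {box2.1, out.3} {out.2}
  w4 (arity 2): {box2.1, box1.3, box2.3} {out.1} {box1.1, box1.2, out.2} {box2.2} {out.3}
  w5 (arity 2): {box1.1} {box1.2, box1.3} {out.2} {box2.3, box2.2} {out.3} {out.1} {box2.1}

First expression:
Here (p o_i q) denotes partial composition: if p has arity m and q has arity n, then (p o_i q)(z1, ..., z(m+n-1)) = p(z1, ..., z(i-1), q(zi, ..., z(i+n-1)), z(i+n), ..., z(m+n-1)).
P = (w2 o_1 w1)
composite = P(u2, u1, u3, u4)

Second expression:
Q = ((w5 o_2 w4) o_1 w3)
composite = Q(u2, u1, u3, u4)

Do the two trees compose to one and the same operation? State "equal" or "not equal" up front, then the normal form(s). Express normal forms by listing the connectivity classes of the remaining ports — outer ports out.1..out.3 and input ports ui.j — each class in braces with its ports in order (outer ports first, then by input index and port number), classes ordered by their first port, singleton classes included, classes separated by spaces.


not equal; the first gives {out.1, out.3} {out.2, u3.3, u4.2} {u1.1} {u1.2} {u1.3, u2.2, u2.3, u4.1} {u2.1} {u3.1} {u3.2, u4.3} and the second {out.1} {out.2} {out.3} {u1.1} {u1.2} {u1.3, u2.1, u2.2, u2.3} {u3.1, u3.2} {u3.3, u4.1, u4.3} {u4.2}


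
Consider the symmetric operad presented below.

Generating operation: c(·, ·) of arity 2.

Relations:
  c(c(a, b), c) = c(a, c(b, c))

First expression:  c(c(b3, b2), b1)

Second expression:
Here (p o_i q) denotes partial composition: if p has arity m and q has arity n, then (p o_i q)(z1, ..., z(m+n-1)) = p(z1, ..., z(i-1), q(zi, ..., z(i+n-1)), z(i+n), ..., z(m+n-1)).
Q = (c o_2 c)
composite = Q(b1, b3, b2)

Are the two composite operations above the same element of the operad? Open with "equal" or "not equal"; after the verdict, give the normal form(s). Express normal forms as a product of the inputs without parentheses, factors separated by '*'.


not equal — first b3 * b2 * b1, second b1 * b3 * b2


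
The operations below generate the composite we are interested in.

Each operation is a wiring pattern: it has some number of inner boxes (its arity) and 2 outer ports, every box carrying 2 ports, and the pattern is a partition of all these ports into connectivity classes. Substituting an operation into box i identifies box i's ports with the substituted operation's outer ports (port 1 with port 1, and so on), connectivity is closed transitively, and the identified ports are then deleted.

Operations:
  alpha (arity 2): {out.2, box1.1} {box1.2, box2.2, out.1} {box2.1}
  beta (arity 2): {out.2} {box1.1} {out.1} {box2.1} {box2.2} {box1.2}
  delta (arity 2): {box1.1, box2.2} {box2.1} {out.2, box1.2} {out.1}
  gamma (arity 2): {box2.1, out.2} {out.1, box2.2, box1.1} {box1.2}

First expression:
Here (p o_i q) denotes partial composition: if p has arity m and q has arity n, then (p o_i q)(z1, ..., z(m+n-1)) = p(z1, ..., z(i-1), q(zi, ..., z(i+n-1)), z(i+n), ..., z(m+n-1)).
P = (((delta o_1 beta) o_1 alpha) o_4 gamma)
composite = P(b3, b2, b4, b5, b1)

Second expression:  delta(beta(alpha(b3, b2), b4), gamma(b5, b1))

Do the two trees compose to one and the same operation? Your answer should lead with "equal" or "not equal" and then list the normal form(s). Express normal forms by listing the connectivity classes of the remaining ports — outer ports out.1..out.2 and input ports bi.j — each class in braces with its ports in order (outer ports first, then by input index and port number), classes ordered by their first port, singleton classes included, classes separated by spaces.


Reducing the first expression gives {out.1} {out.2} {b1.1} {b1.2, b5.1} {b2.1} {b2.2, b3.2} {b3.1} {b4.1} {b4.2} {b5.2}
Reducing the second expression gives {out.1} {out.2} {b1.1} {b1.2, b5.1} {b2.1} {b2.2, b3.2} {b3.1} {b4.1} {b4.2} {b5.2}
Same normal form: equal.

equal — both sides give {out.1} {out.2} {b1.1} {b1.2, b5.1} {b2.1} {b2.2, b3.2} {b3.1} {b4.1} {b4.2} {b5.2}


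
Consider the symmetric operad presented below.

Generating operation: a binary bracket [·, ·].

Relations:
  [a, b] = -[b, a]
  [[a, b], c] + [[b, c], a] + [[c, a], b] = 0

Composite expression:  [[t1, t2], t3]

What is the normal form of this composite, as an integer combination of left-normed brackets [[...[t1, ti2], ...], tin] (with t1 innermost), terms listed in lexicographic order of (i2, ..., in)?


A multilinear Lie element is pinned by t1-initial words (t1 innermost).
Composite bracket: [[t1, t2], t3]
Expanding via [a, b] = ab - ba: 4 signed words (2^2 = 4).
Only words starting with t1 matter:
  t1t2t3 appears with sign +1, giving the term +[[t1, t2], t3]

[[t1, t2], t3]


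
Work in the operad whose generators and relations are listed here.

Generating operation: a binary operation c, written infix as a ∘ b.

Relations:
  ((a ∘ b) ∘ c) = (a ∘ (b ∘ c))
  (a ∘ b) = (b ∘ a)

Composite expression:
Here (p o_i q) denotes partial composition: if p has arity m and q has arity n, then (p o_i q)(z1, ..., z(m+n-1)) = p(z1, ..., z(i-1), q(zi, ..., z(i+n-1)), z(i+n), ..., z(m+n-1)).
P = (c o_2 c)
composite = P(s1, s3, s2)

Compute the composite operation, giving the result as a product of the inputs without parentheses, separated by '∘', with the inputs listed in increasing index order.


s1 ∘ s2 ∘ s3

With c associative and commutative, the s-input set is all that matters.
(s3 ∘ s2) collapses to s3 ∘ s2
(s1 ∘ (s3 ∘ s2)) collapses to s1 ∘ s3 ∘ s2
putting the inputs in ascending order: s1 ∘ s2 ∘ s3


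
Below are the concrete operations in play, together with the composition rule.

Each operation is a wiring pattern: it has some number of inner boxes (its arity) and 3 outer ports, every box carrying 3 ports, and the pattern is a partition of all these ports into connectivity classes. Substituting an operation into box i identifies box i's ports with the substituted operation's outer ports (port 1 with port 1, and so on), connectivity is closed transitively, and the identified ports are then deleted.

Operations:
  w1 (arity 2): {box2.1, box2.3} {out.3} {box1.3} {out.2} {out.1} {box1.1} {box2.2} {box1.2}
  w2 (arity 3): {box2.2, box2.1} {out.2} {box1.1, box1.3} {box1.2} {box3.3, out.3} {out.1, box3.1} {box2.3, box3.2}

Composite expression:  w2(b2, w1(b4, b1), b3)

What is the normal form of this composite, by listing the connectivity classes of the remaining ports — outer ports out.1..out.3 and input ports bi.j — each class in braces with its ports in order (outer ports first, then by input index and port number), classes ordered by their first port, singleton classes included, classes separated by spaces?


{out.1, b3.1} {out.2} {out.3, b3.3} {b1.1, b1.3} {b1.2} {b2.1, b2.3} {b2.2} {b3.2} {b4.1} {b4.2} {b4.3}


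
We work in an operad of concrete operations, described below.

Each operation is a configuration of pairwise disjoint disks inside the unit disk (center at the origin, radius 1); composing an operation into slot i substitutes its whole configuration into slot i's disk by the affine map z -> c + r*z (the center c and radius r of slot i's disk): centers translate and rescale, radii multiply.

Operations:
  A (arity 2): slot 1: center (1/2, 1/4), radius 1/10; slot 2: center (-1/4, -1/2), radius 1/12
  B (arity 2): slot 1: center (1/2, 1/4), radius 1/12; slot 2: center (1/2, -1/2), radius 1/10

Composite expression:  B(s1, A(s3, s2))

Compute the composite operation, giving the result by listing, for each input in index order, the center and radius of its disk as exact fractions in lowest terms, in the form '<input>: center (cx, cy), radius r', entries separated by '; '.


Below B, radii multiply path by path; the s-disk centers shift.
tracing s1 down its 1-map path: center (1/2, 1/4), radius 1/12
tracing s3 down its 2-map path: center (11/20, -19/40), radius 1/100
tracing s2 down its 2-map path: center (19/40, -11/20), radius 1/120

s1: center (1/2, 1/4), radius 1/12; s2: center (19/40, -11/20), radius 1/120; s3: center (11/20, -19/40), radius 1/100


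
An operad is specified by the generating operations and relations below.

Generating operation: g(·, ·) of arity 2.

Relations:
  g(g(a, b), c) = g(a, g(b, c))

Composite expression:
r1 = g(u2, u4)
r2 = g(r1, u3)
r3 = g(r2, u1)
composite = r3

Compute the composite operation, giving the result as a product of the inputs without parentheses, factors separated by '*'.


u2 * u4 * u3 * u1

Every regrouping of g is equal, so read the u-inputs in written order.
g(u2, u4) linearizes to u2 * u4
g(g(u2, u4), u3) linearizes to u2 * u4 * u3
g(g(g(u2, u4), u3), u1) linearizes to u2 * u4 * u3 * u1


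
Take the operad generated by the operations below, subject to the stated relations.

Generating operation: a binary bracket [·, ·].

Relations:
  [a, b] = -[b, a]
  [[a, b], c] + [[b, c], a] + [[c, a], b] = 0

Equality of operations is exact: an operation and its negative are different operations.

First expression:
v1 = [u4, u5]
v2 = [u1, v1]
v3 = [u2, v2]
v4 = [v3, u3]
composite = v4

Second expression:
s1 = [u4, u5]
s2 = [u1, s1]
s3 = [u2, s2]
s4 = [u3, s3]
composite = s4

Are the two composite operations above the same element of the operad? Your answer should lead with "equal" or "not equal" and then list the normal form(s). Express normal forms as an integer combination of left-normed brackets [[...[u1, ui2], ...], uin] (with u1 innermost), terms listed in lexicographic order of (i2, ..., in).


not equal — first -[[[[u1, u4], u5], u2], u3] + [[[[u1, u5], u4], u2], u3], second [[[[u1, u4], u5], u2], u3] - [[[[u1, u5], u4], u2], u3]

In normal form, the first expression is -[[[[u1, u4], u5], u2], u3] + [[[[u1, u5], u4], u2], u3]
In normal form, the second expression is [[[[u1, u4], u5], u2], u3] - [[[[u1, u5], u4], u2], u3]
They disagree, so not equal.


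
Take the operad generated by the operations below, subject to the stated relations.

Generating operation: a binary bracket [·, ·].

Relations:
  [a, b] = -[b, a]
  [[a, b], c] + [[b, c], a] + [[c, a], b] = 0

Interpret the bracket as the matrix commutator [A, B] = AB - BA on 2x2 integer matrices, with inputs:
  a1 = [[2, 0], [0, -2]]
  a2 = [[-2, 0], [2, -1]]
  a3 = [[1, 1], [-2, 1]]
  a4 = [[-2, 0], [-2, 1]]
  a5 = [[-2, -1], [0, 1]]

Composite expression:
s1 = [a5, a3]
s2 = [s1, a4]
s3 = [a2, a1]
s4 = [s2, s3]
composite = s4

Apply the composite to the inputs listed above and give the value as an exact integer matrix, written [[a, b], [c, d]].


[[-72, 0], [-96, 72]]

[a5, a3] = [[2, -3], [-6, -2]]
[[a5, a3], a4] = [[6, -9], [26, -6]]
[a2, a1] = [[0, 0], [8, 0]]
[[[a5, a3], a4], [a2, a1]] = [[-72, 0], [-96, 72]]


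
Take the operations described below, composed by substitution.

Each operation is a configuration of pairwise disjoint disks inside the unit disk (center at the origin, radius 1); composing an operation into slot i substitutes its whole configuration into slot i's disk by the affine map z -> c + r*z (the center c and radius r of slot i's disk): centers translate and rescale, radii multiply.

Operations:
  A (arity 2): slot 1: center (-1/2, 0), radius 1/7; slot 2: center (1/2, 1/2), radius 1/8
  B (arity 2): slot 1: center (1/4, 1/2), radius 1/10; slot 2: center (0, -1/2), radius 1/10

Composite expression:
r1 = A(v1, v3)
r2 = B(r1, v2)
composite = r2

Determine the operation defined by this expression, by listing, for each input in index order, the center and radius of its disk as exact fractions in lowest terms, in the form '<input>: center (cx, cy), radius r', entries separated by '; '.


Affine substitution under B: radii multiply and v-centers shift.
for v1, the 2-step affine chain lands on center (1/5, 1/2), radius 1/70
for v3, the 2-step affine chain lands on center (3/10, 11/20), radius 1/80
for v2, the 1-step affine chain lands on center (0, -1/2), radius 1/10

v1: center (1/5, 1/2), radius 1/70; v2: center (0, -1/2), radius 1/10; v3: center (3/10, 11/20), radius 1/80


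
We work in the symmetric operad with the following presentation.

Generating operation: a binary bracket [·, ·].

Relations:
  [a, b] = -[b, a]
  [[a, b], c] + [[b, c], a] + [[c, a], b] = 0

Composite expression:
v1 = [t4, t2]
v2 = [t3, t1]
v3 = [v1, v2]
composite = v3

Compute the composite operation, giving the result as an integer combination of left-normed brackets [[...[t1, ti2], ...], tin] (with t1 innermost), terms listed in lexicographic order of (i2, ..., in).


-[[[t1, t3], t2], t4] + [[[t1, t3], t4], t2]


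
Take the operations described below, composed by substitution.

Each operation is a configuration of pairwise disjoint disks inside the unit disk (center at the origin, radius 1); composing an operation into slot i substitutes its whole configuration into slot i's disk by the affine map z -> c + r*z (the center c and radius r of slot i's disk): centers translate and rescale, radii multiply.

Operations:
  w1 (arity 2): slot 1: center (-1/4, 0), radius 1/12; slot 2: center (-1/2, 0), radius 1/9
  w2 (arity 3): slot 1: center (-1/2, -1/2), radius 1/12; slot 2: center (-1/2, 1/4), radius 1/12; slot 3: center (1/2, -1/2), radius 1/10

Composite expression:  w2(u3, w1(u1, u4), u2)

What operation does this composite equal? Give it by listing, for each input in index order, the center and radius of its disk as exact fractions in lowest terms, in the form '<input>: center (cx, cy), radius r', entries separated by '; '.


Below w2, radii multiply path by path; the u-disk centers shift.
u3 passes through 1 substitution, ending at center (-1/2, -1/2), radius 1/12
u1 passes through 2 substitutions, ending at center (-25/48, 1/4), radius 1/144
u4 passes through 2 substitutions, ending at center (-13/24, 1/4), radius 1/108
u2 passes through 1 substitution, ending at center (1/2, -1/2), radius 1/10

u1: center (-25/48, 1/4), radius 1/144; u2: center (1/2, -1/2), radius 1/10; u3: center (-1/2, -1/2), radius 1/12; u4: center (-13/24, 1/4), radius 1/108


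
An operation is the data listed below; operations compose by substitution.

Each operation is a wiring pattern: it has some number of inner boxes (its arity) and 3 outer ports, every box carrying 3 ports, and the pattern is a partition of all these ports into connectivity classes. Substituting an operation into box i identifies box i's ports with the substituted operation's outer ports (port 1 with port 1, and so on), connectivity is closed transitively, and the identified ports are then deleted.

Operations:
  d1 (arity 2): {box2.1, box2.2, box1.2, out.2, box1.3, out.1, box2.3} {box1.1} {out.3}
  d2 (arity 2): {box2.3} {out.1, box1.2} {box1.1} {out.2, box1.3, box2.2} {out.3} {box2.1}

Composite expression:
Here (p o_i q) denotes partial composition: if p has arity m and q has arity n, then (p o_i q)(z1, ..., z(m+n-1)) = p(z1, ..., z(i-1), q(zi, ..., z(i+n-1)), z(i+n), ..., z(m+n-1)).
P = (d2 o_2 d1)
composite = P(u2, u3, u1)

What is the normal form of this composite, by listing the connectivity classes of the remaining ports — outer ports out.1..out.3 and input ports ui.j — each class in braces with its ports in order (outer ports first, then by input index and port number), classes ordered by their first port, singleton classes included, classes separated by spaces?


{out.1, u2.2} {out.2, u1.1, u1.2, u1.3, u2.3, u3.2, u3.3} {out.3} {u2.1} {u3.1}

Connectivity passes through glued d2-boundaries; trace each wire chain.
stage d1: inputs (u3, u1), connectivity {out.1, out.2, u1.1, u1.2, u1.3, u3.2, u3.3} {out.3} {u3.1}, out.j its boundary
stage d2: inputs (u2, u3, u1), connectivity {out.1, u2.2} {out.2, u1.1, u1.2, u1.3, u2.3, u3.2, u3.3} {out.3} {u2.1} {u3.1}, out.j its boundary


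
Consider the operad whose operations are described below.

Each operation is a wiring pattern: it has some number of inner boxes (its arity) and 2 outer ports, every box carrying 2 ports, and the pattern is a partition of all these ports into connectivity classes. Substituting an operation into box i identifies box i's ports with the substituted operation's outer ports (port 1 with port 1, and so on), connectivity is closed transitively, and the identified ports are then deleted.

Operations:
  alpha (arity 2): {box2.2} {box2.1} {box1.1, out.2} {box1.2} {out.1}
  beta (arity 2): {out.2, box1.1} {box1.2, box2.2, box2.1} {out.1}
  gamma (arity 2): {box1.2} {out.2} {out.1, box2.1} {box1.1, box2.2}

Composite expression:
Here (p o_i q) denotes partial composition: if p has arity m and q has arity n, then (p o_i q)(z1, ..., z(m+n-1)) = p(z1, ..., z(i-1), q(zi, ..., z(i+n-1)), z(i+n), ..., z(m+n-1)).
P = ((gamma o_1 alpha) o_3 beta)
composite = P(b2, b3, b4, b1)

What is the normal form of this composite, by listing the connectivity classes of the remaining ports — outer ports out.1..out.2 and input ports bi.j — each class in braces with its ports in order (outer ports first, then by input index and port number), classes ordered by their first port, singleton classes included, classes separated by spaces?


{out.1} {out.2} {b1.1, b1.2, b4.2} {b2.1} {b2.2} {b3.1} {b3.2} {b4.1}

After gluing at gamma, chains via deleted ports link the b-ports.
through alpha, on inputs (b2, b3): {out.1} {out.2, b2.1} {b2.2} {b3.1} {b3.2} (out.j = stage outer ports)
through beta, on inputs (b4, b1): {out.1} {out.2, b4.1} {b1.1, b1.2, b4.2} (out.j = stage outer ports)
through gamma, on inputs (b2, b3, b4, b1): {out.1} {out.2} {b1.1, b1.2, b4.2} {b2.1} {b2.2} {b3.1} {b3.2} {b4.1} (out.j = stage outer ports)


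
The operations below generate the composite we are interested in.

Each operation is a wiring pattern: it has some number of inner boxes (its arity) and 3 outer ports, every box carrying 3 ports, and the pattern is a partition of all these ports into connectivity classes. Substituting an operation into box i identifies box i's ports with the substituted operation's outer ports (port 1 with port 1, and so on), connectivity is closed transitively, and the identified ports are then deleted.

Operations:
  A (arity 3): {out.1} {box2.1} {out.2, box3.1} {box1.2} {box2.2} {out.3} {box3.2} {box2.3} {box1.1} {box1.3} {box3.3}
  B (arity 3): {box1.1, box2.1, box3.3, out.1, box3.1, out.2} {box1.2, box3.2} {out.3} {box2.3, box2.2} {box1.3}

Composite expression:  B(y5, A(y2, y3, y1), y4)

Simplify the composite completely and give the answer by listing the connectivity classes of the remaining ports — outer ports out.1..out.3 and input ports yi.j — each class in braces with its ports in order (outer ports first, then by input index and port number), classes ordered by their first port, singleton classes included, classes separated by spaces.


Treat the ports identified at B as solder joints: merge, then drop.
the subtree at A composes to {out.1} {out.2, y1.1} {out.3} {y1.2} {y1.3} {y2.1} {y2.2} {y2.3} {y3.1} {y3.2} {y3.3} on (y2, y3, y1); out.j = own outer ports
the subtree at B composes to {out.1, out.2, y4.1, y4.3, y5.1} {out.3} {y1.1} {y1.2} {y1.3} {y2.1} {y2.2} {y2.3} {y3.1} {y3.2} {y3.3} {y4.2, y5.2} {y5.3} on (y5, y2, y3, y1, y4); out.j = own outer ports

{out.1, out.2, y4.1, y4.3, y5.1} {out.3} {y1.1} {y1.2} {y1.3} {y2.1} {y2.2} {y2.3} {y3.1} {y3.2} {y3.3} {y4.2, y5.2} {y5.3}
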